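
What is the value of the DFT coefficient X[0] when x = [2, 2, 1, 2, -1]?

X[0] = Σ(n=0 to 4) x[n] · ω_5^0 = Σ x[n]
= (2) + (2) + (1) + (2) + (-1)

X[0] = 6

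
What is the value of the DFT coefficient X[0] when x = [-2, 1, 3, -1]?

X[0] = Σ(n=0 to 3) x[n] · ω_4^0 = Σ x[n]
= (-2) + (1) + (3) + (-1)

X[0] = 1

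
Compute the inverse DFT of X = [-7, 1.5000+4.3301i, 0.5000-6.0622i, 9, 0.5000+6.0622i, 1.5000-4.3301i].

x[n] = (1/6) Σ(k=0 to 5) X[k] · e^(2πikn/6)

Computing each x[n]:
x[0] = 1
x[1] = -2
x[2] = -3
x[3] = -3
x[4] = 3
x[5] = -3

x = [1, -2, -3, -3, 3, -3]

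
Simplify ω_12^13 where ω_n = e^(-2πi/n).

Since ω_12^12 = 1, powers reduce modulo 12.
13 mod 12 = 1
So ω_12^13 = ω_12^1 = e^(-2πi·1/12)

ω_12^13 = ω_12^1 = 0.8660-0.5000i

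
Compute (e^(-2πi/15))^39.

Since ω_15^15 = 1, powers reduce modulo 15.
39 mod 15 = 9
So ω_15^39 = ω_15^9 = e^(-2πi·9/15)

ω_15^39 = ω_15^9 = -0.8090+0.5878i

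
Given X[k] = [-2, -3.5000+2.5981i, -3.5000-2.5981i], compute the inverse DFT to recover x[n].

x[n] = (1/3) Σ(k=0 to 2) X[k] · e^(2πikn/3)

Computing each x[n]:
x[0] = -3
x[1] = -1
x[2] = 2

x = [-3, -1, 2]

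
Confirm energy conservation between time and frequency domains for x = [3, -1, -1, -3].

Time domain:
Σ|x[n]|² = |3|² + |-1|² + |-1|² + |-3|² = 20.0000

Frequency domain:
(1/4)Σ|X[k]|² = (1/4)(|-2|² + |4-2i|² + |6|² + |4+2i|²) = (1/4)·80.0000 = 20.0000

Both sides agree, confirming Parseval's theorem.

Σ|x[n]|² = (1/N)Σ|X[k]|² = 20.0000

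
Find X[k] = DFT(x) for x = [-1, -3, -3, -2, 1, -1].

X[k] = Σ(n=0 to 5) x[n] · ω_6^(nk)
where ω_6 = e^(-2πi/6)

Computing each X[k]:
X[0] = -9
X[1] = 5.1962i
X[2] = -1.7321i
X[3] = 3
X[4] = 1.7321i
X[5] = -5.1962i

X = [-9, 5.1962i, -1.7321i, 3, 1.7321i, -5.1962i]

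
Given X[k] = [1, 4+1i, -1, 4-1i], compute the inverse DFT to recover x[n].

x[n] = (1/4) Σ(k=0 to 3) X[k] · e^(2πikn/4)

Computing each x[n]:
x[0] = 2
x[1] = 0
x[2] = -2
x[3] = 1

x = [2, 0, -2, 1]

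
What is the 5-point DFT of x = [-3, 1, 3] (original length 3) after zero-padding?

Original 3-point DFT: [1, -5.0000+1.7321i, -5.0000-1.7321i]
Zero-padded 5-point DFT provides frequency interpolation.

DFT_5([x, 0, ...]) = [1, -5.1180-2.7144i, -2.8820+2.2654i, -2.8820-2.2654i, -5.1180+2.7144i]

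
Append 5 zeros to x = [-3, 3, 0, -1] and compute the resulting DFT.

Original 4-point DFT: [-1, -3-4i, -5, -3+4i]
Zero-padded 9-point DFT provides frequency interpolation.

DFT_9([x, 0, ...]) = [-1, -0.2019-1.0623i, -1.9791-3.8204i, -5.5000-2.5981i, -5.3191-0.1600i, -5.3191+0.1600i, -5.5000+2.5981i, -1.9791+3.8204i, -0.2019+1.0623i]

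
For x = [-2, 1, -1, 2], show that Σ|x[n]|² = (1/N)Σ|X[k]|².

Time domain:
Σ|x[n]|² = |-2|² + |1|² + |-1|² + |2|² = 10.0000

Frequency domain:
(1/4)Σ|X[k]|² = (1/4)(|0|² + |-1+1i|² + |-6|² + |-1-1i|²) = (1/4)·40.0000 = 10.0000

Both sides agree, confirming Parseval's theorem.

Σ|x[n]|² = (1/N)Σ|X[k]|² = 10.0000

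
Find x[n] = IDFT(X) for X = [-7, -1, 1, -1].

x[n] = (1/4) Σ(k=0 to 3) X[k] · e^(2πikn/4)

Computing each x[n]:
x[0] = -2
x[1] = -2
x[2] = -1
x[3] = -2

x = [-2, -2, -1, -2]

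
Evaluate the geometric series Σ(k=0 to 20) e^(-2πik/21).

Sum of all nth roots of unity equals 0 for n > 1 (geometric series with r ≠ 1).

0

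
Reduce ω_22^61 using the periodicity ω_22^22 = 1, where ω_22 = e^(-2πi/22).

Since ω_22^22 = 1, powers reduce modulo 22.
61 mod 22 = 17
So ω_22^61 = ω_22^17 = e^(-2πi·17/22)

ω_22^61 = ω_22^17 = 0.1423+0.9898i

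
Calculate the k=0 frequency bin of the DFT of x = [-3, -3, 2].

X[0] = Σ(n=0 to 2) x[n] · ω_3^0 = Σ x[n]
= (-3) + (-3) + (2)

X[0] = -4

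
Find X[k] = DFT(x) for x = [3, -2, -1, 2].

X[k] = Σ(n=0 to 3) x[n] · ω_4^(nk)
where ω_4 = e^(-2πi/4)

Computing each X[k]:
X[0] = 2
X[1] = 4+4i
X[2] = 2
X[3] = 4-4i

X = [2, 4+4i, 2, 4-4i]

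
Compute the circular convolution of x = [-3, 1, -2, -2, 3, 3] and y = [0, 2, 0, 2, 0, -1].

(x ⊛ y)[n] = Σ(m=0 to 5) x[m] · y[(n-m) mod 6]

Computing each output sample:
(x ⊛ y)[0] = 1
(x ⊛ y)[1] = 2
(x ⊛ y)[2] = 10
(x ⊛ y)[3] = -13
(x ⊛ y)[4] = -5
(x ⊛ y)[5] = 5

x ⊛ y = [1, 2, 10, -13, -5, 5]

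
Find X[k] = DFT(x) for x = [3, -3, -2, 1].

X[k] = Σ(n=0 to 3) x[n] · ω_4^(nk)
where ω_4 = e^(-2πi/4)

Computing each X[k]:
X[0] = -1
X[1] = 5+4i
X[2] = 3
X[3] = 5-4i

X = [-1, 5+4i, 3, 5-4i]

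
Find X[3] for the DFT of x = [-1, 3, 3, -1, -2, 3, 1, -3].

X[3] = Σ(n=0 to 7) x[n] · ω_8^(3n) where ω_8 = e^(-2πi/8)
= (-1)·ω_8^0 + (3)·ω_8^3 + (3)·ω_8^6 + (-1)·ω_8^9 + (-2)·ω_8^12 + (3)·ω_8^15 + (1)·ω_8^18 + (-3)·ω_8^21

X[3] = 2.4142+0.5858i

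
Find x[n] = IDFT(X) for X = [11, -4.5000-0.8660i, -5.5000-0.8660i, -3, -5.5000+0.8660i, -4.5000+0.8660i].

x[n] = (1/6) Σ(k=0 to 5) X[k] · e^(2πikn/6)

Computing each x[n]:
x[0] = -2
x[1] = 3
x[2] = 3
x[3] = 2
x[4] = 3
x[5] = 2

x = [-2, 3, 3, 2, 3, 2]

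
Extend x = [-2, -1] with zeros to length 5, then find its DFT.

Original 2-point DFT: [-3, -1]
Zero-padded 5-point DFT provides frequency interpolation.

DFT_5([x, 0, ...]) = [-3, -2.3090+0.9511i, -1.1910+0.5878i, -1.1910-0.5878i, -2.3090-0.9511i]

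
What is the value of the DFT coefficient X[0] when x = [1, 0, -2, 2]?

X[0] = Σ(n=0 to 3) x[n] · ω_4^0 = Σ x[n]
= (1) + (0) + (-2) + (2)

X[0] = 1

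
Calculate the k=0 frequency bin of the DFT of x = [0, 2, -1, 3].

X[0] = Σ(n=0 to 3) x[n] · ω_4^0 = Σ x[n]
= (0) + (2) + (-1) + (3)

X[0] = 4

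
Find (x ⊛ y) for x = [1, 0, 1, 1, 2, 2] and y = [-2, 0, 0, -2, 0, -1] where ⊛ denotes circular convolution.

(x ⊛ y)[n] = Σ(m=0 to 5) x[m] · y[(n-m) mod 6]

Computing each output sample:
(x ⊛ y)[0] = -4
(x ⊛ y)[1] = -5
(x ⊛ y)[2] = -7
(x ⊛ y)[3] = -6
(x ⊛ y)[4] = -6
(x ⊛ y)[5] = -7

x ⊛ y = [-4, -5, -7, -6, -6, -7]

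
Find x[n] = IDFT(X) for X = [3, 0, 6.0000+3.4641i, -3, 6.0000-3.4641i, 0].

x[n] = (1/6) Σ(k=0 to 5) X[k] · e^(2πikn/6)

Computing each x[n]:
x[0] = 2
x[1] = -1
x[2] = 0
x[3] = 3
x[4] = -2
x[5] = 1

x = [2, -1, 0, 3, -2, 1]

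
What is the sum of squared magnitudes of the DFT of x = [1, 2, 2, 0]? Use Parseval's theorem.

Parseval: Σ|x[n]|² = (1/N)Σ|X[k]|², so Σ|X[k]|² = N·Σ|x[n]|² = 4·9.0000

Σ|X[k]|² = N·Σ|x[n]|² = 4·9.0000 = 36.0000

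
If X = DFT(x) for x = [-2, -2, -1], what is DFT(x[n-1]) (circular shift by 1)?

Time shift by 1: X_shifted[k] = ω_3^(1k) · X[k]
Shifted x = [-1, -2, -2]

DFT(x[n-1]) = [-5, 1, 1]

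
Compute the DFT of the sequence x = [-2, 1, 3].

X[k] = Σ(n=0 to 2) x[n] · ω_3^(nk)
where ω_3 = e^(-2πi/3)

Computing each X[k]:
X[0] = 2
X[1] = -4.0000+1.7321i
X[2] = -4.0000-1.7321i

X = [2, -4.0000+1.7321i, -4.0000-1.7321i]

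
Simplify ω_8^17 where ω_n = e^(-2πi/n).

Since ω_8^8 = 1, powers reduce modulo 8.
17 mod 8 = 1
So ω_8^17 = ω_8^1 = e^(-2πi·1/8)

ω_8^17 = ω_8^1 = 0.7071-0.7071i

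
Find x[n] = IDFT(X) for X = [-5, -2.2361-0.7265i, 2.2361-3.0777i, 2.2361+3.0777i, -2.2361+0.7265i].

x[n] = (1/5) Σ(k=0 to 4) X[k] · e^(2πikn/5)

Computing each x[n]:
x[0] = -1
x[1] = -1
x[2] = -1
x[3] = 1
x[4] = -3

x = [-1, -1, -1, 1, -3]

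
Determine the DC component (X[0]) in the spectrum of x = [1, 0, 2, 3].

X[0] = Σ(n=0 to 3) x[n] · ω_4^0 = Σ x[n]
= (1) + (0) + (2) + (3)

X[0] = 6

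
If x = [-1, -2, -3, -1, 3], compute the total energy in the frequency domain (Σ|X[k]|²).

Parseval: Σ|x[n]|² = (1/N)Σ|X[k]|², so Σ|X[k]|² = N·Σ|x[n]|² = 5·24.0000

Σ|X[k]|² = N·Σ|x[n]|² = 5·24.0000 = 120.0000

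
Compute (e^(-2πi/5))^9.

Since ω_5^5 = 1, powers reduce modulo 5.
9 mod 5 = 4
So ω_5^9 = ω_5^4 = e^(-2πi·4/5)

ω_5^9 = ω_5^4 = 0.3090+0.9511i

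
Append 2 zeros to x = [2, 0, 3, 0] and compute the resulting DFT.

Original 4-point DFT: [5, -1, 5, -1]
Zero-padded 6-point DFT provides frequency interpolation.

DFT_6([x, 0, ...]) = [5, 0.5000-2.5981i, 0.5000+2.5981i, 5, 0.5000-2.5981i, 0.5000+2.5981i]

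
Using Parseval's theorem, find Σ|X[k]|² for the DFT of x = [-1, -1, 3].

Parseval: Σ|x[n]|² = (1/N)Σ|X[k]|², so Σ|X[k]|² = N·Σ|x[n]|² = 3·11.0000

Σ|X[k]|² = N·Σ|x[n]|² = 3·11.0000 = 33.0000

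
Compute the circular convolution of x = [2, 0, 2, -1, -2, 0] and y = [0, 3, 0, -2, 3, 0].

(x ⊛ y)[n] = Σ(m=0 to 5) x[m] · y[(n-m) mod 6]

Computing each output sample:
(x ⊛ y)[0] = 8
(x ⊛ y)[1] = 7
(x ⊛ y)[2] = -6
(x ⊛ y)[3] = 2
(x ⊛ y)[4] = 3
(x ⊛ y)[5] = -10

x ⊛ y = [8, 7, -6, 2, 3, -10]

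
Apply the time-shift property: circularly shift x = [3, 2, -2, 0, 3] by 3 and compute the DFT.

Time shift by 3: X_shifted[k] = ω_5^(3k) · X[k]
Shifted x = [-2, 0, 3, 3, 2]

DFT(x[n-3]) = [6, -6.2361+1.9021i, -1.7639+1.1756i, -1.7639-1.1756i, -6.2361-1.9021i]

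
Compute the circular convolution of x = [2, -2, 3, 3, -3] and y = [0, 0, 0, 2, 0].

(x ⊛ y)[n] = Σ(m=0 to 4) x[m] · y[(n-m) mod 5]

Computing each output sample:
(x ⊛ y)[0] = 6
(x ⊛ y)[1] = 6
(x ⊛ y)[2] = -6
(x ⊛ y)[3] = 4
(x ⊛ y)[4] = -4

x ⊛ y = [6, 6, -6, 4, -4]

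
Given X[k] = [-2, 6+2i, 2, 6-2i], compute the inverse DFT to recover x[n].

x[n] = (1/4) Σ(k=0 to 3) X[k] · e^(2πikn/4)

Computing each x[n]:
x[0] = 3
x[1] = -2
x[2] = -3
x[3] = 0

x = [3, -2, -3, 0]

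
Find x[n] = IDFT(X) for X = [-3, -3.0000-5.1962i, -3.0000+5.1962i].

x[n] = (1/3) Σ(k=0 to 2) X[k] · e^(2πikn/3)

Computing each x[n]:
x[0] = -3
x[1] = 3
x[2] = -3

x = [-3, 3, -3]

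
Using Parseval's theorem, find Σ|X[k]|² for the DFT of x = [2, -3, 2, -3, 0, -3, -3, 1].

Parseval: Σ|x[n]|² = (1/N)Σ|X[k]|², so Σ|X[k]|² = N·Σ|x[n]|² = 8·45.0000

Σ|X[k]|² = N·Σ|x[n]|² = 8·45.0000 = 360.0000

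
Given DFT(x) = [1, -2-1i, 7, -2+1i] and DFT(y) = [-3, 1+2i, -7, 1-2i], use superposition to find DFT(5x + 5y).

By linearity: DFT(5x + 5y) = 5·DFT(x) + 5·DFT(y)
= 5·[1, -2-1i, 7, -2+1i] + 5·[-3, 1+2i, -7, 1-2i]

Computing element-wise:
Z[0] = 5·(1) + 5·(-3) = -10
Z[1] = 5·(-2-1i) + 5·(1+2i) = -5+5i
Z[2] = 5·(7) + 5·(-7) = 0
Z[3] = 5·(-2+1i) + 5·(1-2i) = -5-5i

DFT(5x + 5y) = 5·X + 5·Y = [-10, -5+5i, 0, -5-5i]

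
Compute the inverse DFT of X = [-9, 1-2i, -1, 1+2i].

x[n] = (1/4) Σ(k=0 to 3) X[k] · e^(2πikn/4)

Computing each x[n]:
x[0] = -2
x[1] = -1
x[2] = -3
x[3] = -3

x = [-2, -1, -3, -3]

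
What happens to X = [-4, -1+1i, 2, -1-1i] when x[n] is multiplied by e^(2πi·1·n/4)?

Modulation property: DFT(ω_4^(-1n)·x[n]) = X[(k-1) mod 4], so circularly shift X by 1 positions.

X[k-1] = [-1-1i, -4, -1+1i, 2]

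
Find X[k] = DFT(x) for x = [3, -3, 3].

X[k] = Σ(n=0 to 2) x[n] · ω_3^(nk)
where ω_3 = e^(-2πi/3)

Computing each X[k]:
X[0] = 3
X[1] = 3.0000+5.1962i
X[2] = 3.0000-5.1962i

X = [3, 3.0000+5.1962i, 3.0000-5.1962i]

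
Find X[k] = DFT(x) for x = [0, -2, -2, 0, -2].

X[k] = Σ(n=0 to 4) x[n] · ω_5^(nk)
where ω_5 = e^(-2πi/5)

Computing each X[k]:
X[0] = -6
X[1] = 0.3820+1.1756i
X[2] = 2.6180-1.9021i
X[3] = 2.6180+1.9021i
X[4] = 0.3820-1.1756i

X = [-6, 0.3820+1.1756i, 2.6180-1.9021i, 2.6180+1.9021i, 0.3820-1.1756i]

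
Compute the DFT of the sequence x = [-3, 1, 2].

X[k] = Σ(n=0 to 2) x[n] · ω_3^(nk)
where ω_3 = e^(-2πi/3)

Computing each X[k]:
X[0] = 0
X[1] = -4.5000+0.8660i
X[2] = -4.5000-0.8660i

X = [0, -4.5000+0.8660i, -4.5000-0.8660i]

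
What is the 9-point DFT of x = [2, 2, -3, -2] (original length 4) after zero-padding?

Original 4-point DFT: [-1, 5-4i, -1, 5+4i]
Zero-padded 9-point DFT provides frequency interpolation.

DFT_9([x, 0, ...]) = [-1, 4.0111+3.4009i, 6.1664-2.6756i, 0.5000-4.3301i, -1.1775-0.8804i, -1.1775+0.8804i, 0.5000+4.3301i, 6.1664+2.6756i, 4.0111-3.4009i]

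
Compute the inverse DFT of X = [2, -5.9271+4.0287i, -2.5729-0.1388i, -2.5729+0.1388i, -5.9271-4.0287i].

x[n] = (1/5) Σ(k=0 to 4) X[k] · e^(2πikn/5)

Computing each x[n]:
x[0] = -3
x[1] = -1
x[2] = 1
x[3] = 3
x[4] = 2

x = [-3, -1, 1, 3, 2]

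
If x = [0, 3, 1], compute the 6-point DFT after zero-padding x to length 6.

Original 3-point DFT: [4, -2.0000-1.7321i, -2.0000+1.7321i]
Zero-padded 6-point DFT provides frequency interpolation.

DFT_6([x, 0, ...]) = [4, 1.0000-3.4641i, -2.0000-1.7321i, -2, -2.0000+1.7321i, 1.0000+3.4641i]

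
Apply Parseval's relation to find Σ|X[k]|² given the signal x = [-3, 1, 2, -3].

Parseval: Σ|x[n]|² = (1/N)Σ|X[k]|², so Σ|X[k]|² = N·Σ|x[n]|² = 4·23.0000

Σ|X[k]|² = N·Σ|x[n]|² = 4·23.0000 = 92.0000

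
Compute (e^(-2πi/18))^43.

Since ω_18^18 = 1, powers reduce modulo 18.
43 mod 18 = 7
So ω_18^43 = ω_18^7 = e^(-2πi·7/18)

ω_18^43 = ω_18^7 = -0.7660-0.6428i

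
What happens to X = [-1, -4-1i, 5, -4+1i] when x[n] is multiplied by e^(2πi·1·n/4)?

Modulation property: DFT(ω_4^(-1n)·x[n]) = X[(k-1) mod 4], so circularly shift X by 1 positions.

X[k-1] = [-4+1i, -1, -4-1i, 5]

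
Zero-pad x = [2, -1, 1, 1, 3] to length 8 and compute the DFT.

Original 5-point DFT: [6, 1.0000+3.8042i, 1.0000+2.3511i, 1.0000-2.3511i, 1.0000-3.8042i]
Zero-padded 8-point DFT provides frequency interpolation.

DFT_8([x, 0, ...]) = [6, -2.4142-1.0000i, 4+2i, 0.4142+1.0000i, 6, 0.4142-1.0000i, 4-2i, -2.4142+1.0000i]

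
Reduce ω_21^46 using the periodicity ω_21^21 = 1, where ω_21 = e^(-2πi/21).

Since ω_21^21 = 1, powers reduce modulo 21.
46 mod 21 = 4
So ω_21^46 = ω_21^4 = e^(-2πi·4/21)

ω_21^46 = ω_21^4 = 0.3653-0.9309i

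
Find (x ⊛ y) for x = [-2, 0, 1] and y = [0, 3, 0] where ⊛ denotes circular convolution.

(x ⊛ y)[n] = Σ(m=0 to 2) x[m] · y[(n-m) mod 3]

Computing each output sample:
(x ⊛ y)[0] = 3
(x ⊛ y)[1] = -6
(x ⊛ y)[2] = 0

x ⊛ y = [3, -6, 0]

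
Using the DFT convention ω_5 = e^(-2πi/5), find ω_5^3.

ω_5^3 = e^(-2πi·3/5)
= cos(-2π·3/5) + i·sin(-2π·3/5)
= cos(-6π/5) + i·sin(-6π/5)

ω_5^3 = cos(-6π/5) + i·sin(-6π/5) = -0.8090+0.5878i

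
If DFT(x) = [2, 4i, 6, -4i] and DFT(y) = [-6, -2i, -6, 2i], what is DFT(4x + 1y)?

By linearity: DFT(4x + 1y) = 4·DFT(x) + 1·DFT(y)
= 4·[2, 4i, 6, -4i] + 1·[-6, -2i, -6, 2i]

Computing element-wise:
Z[0] = 4·(2) + 1·(-6) = 2
Z[1] = 4·(4i) + 1·(-2i) = 14i
Z[2] = 4·(6) + 1·(-6) = 18
Z[3] = 4·(-4i) + 1·(2i) = -14i

DFT(4x + 1y) = 4·X + 1·Y = [2, 14i, 18, -14i]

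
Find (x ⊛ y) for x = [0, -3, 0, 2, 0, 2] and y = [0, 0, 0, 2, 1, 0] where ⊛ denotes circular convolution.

(x ⊛ y)[n] = Σ(m=0 to 5) x[m] · y[(n-m) mod 6]

Computing each output sample:
(x ⊛ y)[0] = 4
(x ⊛ y)[1] = 2
(x ⊛ y)[2] = 4
(x ⊛ y)[3] = 2
(x ⊛ y)[4] = -6
(x ⊛ y)[5] = -3

x ⊛ y = [4, 2, 4, 2, -6, -3]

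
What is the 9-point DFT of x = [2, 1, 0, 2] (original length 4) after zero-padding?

Original 4-point DFT: [5, 2+1i, -1, 2-1i]
Zero-padded 9-point DFT provides frequency interpolation.

DFT_9([x, 0, ...]) = [5, 1.7660-2.3748i, 1.1736+0.7472i, 3.5000-0.8660i, 0.0603-2.0741i, 0.0603+2.0741i, 3.5000+0.8660i, 1.1736-0.7472i, 1.7660+2.3748i]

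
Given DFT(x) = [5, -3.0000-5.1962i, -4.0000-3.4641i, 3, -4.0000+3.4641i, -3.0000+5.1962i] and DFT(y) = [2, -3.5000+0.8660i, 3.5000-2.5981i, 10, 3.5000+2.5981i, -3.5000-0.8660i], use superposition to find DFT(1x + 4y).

By linearity: DFT(1x + 4y) = 1·DFT(x) + 4·DFT(y)
= 1·[5, -3.0000-5.1962i, -4.0000-3.4641i, 3, -4.0000+3.4641i, -3.0000+5.1962i] + 4·[2, -3.5000+0.8660i, 3.5000-2.5981i, 10, 3.5000+2.5981i, -3.5000-0.8660i]

Computing element-wise:
Z[0] = 1·(5) + 4·(2) = 13
Z[1] = 1·(-3.0000-5.1962i) + 4·(-3.5000+0.8660i) = -17.0000-1.7322i
Z[2] = 1·(-4.0000-3.4641i) + 4·(3.5000-2.5981i) = 10.0000-13.8565i
Z[3] = 1·(3) + 4·(10) = 43
Z[4] = 1·(-4.0000+3.4641i) + 4·(3.5000+2.5981i) = 10.0000+13.8565i
Z[5] = 1·(-3.0000+5.1962i) + 4·(-3.5000-0.8660i) = -17.0000+1.7322i

DFT(1x + 4y) = 1·X + 4·Y = [13, -17.0000-1.7322i, 10.0000-13.8565i, 43, 10.0000+13.8565i, -17.0000+1.7322i]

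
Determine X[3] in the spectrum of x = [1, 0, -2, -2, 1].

X[3] = Σ(n=0 to 4) x[n] · ω_5^(3n) where ω_5 = e^(-2πi/5)
= (1)·ω_5^0 + (0)·ω_5^3 + (-2)·ω_5^6 + (-2)·ω_5^9 + (1)·ω_5^12

X[3] = -1.0451-0.5878i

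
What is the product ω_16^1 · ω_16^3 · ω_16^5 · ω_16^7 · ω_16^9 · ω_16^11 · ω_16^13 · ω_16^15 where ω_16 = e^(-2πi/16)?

The primitive 16th roots of unity are ω_16^k for k coprime to 16: k ∈ {1, 3, 5, 7, 9, 11, 13, 15}
Their product equals the constant term of the cyclotomic polynomial Φ_16(x) up to sign.
For n ≥ 3, the product of all primitive nth roots of unity is 1. (For n=1 it is 1; for n=2 it is -1.)

1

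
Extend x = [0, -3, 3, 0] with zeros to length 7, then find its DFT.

Original 4-point DFT: [0, -3+3i, 6, -3-3i]
Zero-padded 7-point DFT provides frequency interpolation.

DFT_7([x, 0, ...]) = [0, -2.5380-0.5793i, -2.0353+4.2264i, 4.5734+3.6471i, 4.5734-3.6471i, -2.0353-4.2264i, -2.5380+0.5793i]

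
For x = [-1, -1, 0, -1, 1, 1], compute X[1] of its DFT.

X[1] = Σ(n=0 to 5) x[n] · ω_6^(1n) where ω_6 = e^(-2πi/6)
= (-1)·ω_6^0 + (-1)·ω_6^1 + (0)·ω_6^2 + (-1)·ω_6^3 + (1)·ω_6^4 + (1)·ω_6^5

X[1] = -0.5000+2.5981i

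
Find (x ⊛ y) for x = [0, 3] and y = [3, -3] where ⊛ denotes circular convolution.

(x ⊛ y)[n] = Σ(m=0 to 1) x[m] · y[(n-m) mod 2]

Computing each output sample:
(x ⊛ y)[0] = -9
(x ⊛ y)[1] = 9

x ⊛ y = [-9, 9]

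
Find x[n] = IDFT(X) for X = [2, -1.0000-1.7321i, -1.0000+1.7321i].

x[n] = (1/3) Σ(k=0 to 2) X[k] · e^(2πikn/3)

Computing each x[n]:
x[0] = 0
x[1] = 2
x[2] = 0

x = [0, 2, 0]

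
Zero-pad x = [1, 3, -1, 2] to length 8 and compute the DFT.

Original 4-point DFT: [5, 2-1i, -5, 2+1i]
Zero-padded 8-point DFT provides frequency interpolation.

DFT_8([x, 0, ...]) = [5, 1.7071-2.5355i, 2-1i, 0.2929-4.5355i, -5, 0.2929+4.5355i, 2+1i, 1.7071+2.5355i]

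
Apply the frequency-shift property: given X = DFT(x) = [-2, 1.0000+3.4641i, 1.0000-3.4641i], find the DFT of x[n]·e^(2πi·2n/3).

Modulation property: DFT(ω_3^(-2n)·x[n]) = X[(k-2) mod 3], so circularly shift X by 2 positions.

X[k-2] = [1.0000+3.4641i, 1.0000-3.4641i, -2]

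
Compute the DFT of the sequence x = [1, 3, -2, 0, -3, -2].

X[k] = Σ(n=0 to 5) x[n] · ω_6^(nk)
where ω_6 = e^(-2πi/6)

Computing each X[k]:
X[0] = -3
X[1] = 4.0000-5.1962i
X[2] = 3.0000-3.4641i
X[3] = -5
X[4] = 3.0000+3.4641i
X[5] = 4.0000+5.1962i

X = [-3, 4.0000-5.1962i, 3.0000-3.4641i, -5, 3.0000+3.4641i, 4.0000+5.1962i]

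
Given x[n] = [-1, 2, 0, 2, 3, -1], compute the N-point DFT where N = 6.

X[k] = Σ(n=0 to 5) x[n] · ω_6^(nk)
where ω_6 = e^(-2πi/6)

Computing each X[k]:
X[0] = 5
X[1] = -4
X[2] = -1.0000-5.1962i
X[3] = -1
X[4] = -1.0000+5.1962i
X[5] = -4

X = [5, -4, -1.0000-5.1962i, -1, -1.0000+5.1962i, -4]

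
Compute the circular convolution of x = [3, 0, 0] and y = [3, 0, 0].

(x ⊛ y)[n] = Σ(m=0 to 2) x[m] · y[(n-m) mod 3]

Computing each output sample:
(x ⊛ y)[0] = 9
(x ⊛ y)[1] = 0
(x ⊛ y)[2] = 0

x ⊛ y = [9, 0, 0]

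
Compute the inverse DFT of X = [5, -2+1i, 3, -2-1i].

x[n] = (1/4) Σ(k=0 to 3) X[k] · e^(2πikn/4)

Computing each x[n]:
x[0] = 1
x[1] = 0
x[2] = 3
x[3] = 1

x = [1, 0, 3, 1]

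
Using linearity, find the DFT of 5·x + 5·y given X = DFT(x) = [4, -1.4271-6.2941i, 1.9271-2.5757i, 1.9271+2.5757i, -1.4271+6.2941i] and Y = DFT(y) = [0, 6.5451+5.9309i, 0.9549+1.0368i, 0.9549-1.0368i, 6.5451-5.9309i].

By linearity: DFT(5x + 5y) = 5·DFT(x) + 5·DFT(y)
= 5·[4, -1.4271-6.2941i, 1.9271-2.5757i, 1.9271+2.5757i, -1.4271+6.2941i] + 5·[0, 6.5451+5.9309i, 0.9549+1.0368i, 0.9549-1.0368i, 6.5451-5.9309i]

Computing element-wise:
Z[0] = 5·(4) + 5·(0) = 20
Z[1] = 5·(-1.4271-6.2941i) + 5·(6.5451+5.9309i) = 25.5900-1.8160i
Z[2] = 5·(1.9271-2.5757i) + 5·(0.9549+1.0368i) = 14.4100-7.6945i
Z[3] = 5·(1.9271+2.5757i) + 5·(0.9549-1.0368i) = 14.4100+7.6945i
Z[4] = 5·(-1.4271+6.2941i) + 5·(6.5451-5.9309i) = 25.5900+1.8160i

DFT(5x + 5y) = 5·X + 5·Y = [20, 25.5900-1.8160i, 14.4100-7.6945i, 14.4100+7.6945i, 25.5900+1.8160i]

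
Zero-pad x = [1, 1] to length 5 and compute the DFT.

Original 2-point DFT: [2, 0]
Zero-padded 5-point DFT provides frequency interpolation.

DFT_5([x, 0, ...]) = [2, 1.3090-0.9511i, 0.1910-0.5878i, 0.1910+0.5878i, 1.3090+0.9511i]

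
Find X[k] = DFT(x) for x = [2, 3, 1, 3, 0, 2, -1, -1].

X[k] = Σ(n=0 to 7) x[n] · ω_8^(nk)
where ω_8 = e^(-2πi/8)

Computing each X[k]:
X[0] = 9
X[1] = -0.1213-5.5355i
X[2] = 2-3i
X[3] = 4.1213-1.5355i
X[4] = -5
X[5] = 4.1213+1.5355i
X[6] = 2+3i
X[7] = -0.1213+5.5355i

X = [9, -0.1213-5.5355i, 2-3i, 4.1213-1.5355i, -5, 4.1213+1.5355i, 2+3i, -0.1213+5.5355i]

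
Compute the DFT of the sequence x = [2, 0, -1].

X[k] = Σ(n=0 to 2) x[n] · ω_3^(nk)
where ω_3 = e^(-2πi/3)

Computing each X[k]:
X[0] = 1
X[1] = 2.5000-0.8660i
X[2] = 2.5000+0.8660i

X = [1, 2.5000-0.8660i, 2.5000+0.8660i]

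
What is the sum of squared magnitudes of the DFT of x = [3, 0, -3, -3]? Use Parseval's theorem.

Parseval: Σ|x[n]|² = (1/N)Σ|X[k]|², so Σ|X[k]|² = N·Σ|x[n]|² = 4·27.0000

Σ|X[k]|² = N·Σ|x[n]|² = 4·27.0000 = 108.0000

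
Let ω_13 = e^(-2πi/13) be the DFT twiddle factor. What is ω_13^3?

ω_13^3 = e^(-2πi·3/13)
= cos(-2π·3/13) + i·sin(-2π·3/13)
= cos(-6π/13) + i·sin(-6π/13)

ω_13^3 = cos(-6π/13) + i·sin(-6π/13) = 0.1205-0.9927i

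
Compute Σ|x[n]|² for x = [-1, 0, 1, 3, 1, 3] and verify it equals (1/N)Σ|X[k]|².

Time domain:
Σ|x[n]|² = |-1|² + |0|² + |1|² + |3|² + |1|² + |3|² = 21.0000

Frequency domain:
(1/6)Σ|X[k]|² = (1/6)(|7|² + |-3.5000+2.5981i|² + |-0.5000+2.5981i|² + |-5|² + |-0.5000-2.5981i|² + |-3.5000-2.5981i|²) = (1/6)·126.0000 = 21.0000

Both sides agree, confirming Parseval's theorem.

Σ|x[n]|² = (1/N)Σ|X[k]|² = 21.0000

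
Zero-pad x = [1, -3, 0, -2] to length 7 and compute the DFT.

Original 4-point DFT: [-4, 1+1i, 6, 1-1i]
Zero-padded 7-point DFT provides frequency interpolation.

DFT_7([x, 0, ...]) = [-4, 0.9315+3.2133i, 0.4206+1.3611i, 4.1479+3.2515i, 4.1479-3.2515i, 0.4206-1.3611i, 0.9315-3.2133i]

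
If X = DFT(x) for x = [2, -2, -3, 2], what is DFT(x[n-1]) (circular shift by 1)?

Time shift by 1: X_shifted[k] = ω_4^(1k) · X[k]
Shifted x = [2, 2, -2, -3]

DFT(x[n-1]) = [-1, 4-5i, 1, 4+5i]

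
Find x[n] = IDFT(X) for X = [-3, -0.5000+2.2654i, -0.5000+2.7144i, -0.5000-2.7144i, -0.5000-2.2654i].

x[n] = (1/5) Σ(k=0 to 4) X[k] · e^(2πikn/5)

Computing each x[n]:
x[0] = -1
x[1] = -2
x[2] = 0
x[3] = -1
x[4] = 1

x = [-1, -2, 0, -1, 1]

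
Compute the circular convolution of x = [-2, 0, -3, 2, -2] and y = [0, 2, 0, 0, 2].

(x ⊛ y)[n] = Σ(m=0 to 4) x[m] · y[(n-m) mod 5]

Computing each output sample:
(x ⊛ y)[0] = -4
(x ⊛ y)[1] = -10
(x ⊛ y)[2] = 4
(x ⊛ y)[3] = -10
(x ⊛ y)[4] = 0

x ⊛ y = [-4, -10, 4, -10, 0]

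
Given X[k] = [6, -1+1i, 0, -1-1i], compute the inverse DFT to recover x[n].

x[n] = (1/4) Σ(k=0 to 3) X[k] · e^(2πikn/4)

Computing each x[n]:
x[0] = 1
x[1] = 1
x[2] = 2
x[3] = 2

x = [1, 1, 2, 2]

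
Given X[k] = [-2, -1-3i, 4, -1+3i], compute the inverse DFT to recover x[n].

x[n] = (1/4) Σ(k=0 to 3) X[k] · e^(2πikn/4)

Computing each x[n]:
x[0] = 0
x[1] = 0
x[2] = 1
x[3] = -3

x = [0, 0, 1, -3]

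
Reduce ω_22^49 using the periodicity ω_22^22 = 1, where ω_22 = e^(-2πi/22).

Since ω_22^22 = 1, powers reduce modulo 22.
49 mod 22 = 5
So ω_22^49 = ω_22^5 = e^(-2πi·5/22)

ω_22^49 = ω_22^5 = 0.1423-0.9898i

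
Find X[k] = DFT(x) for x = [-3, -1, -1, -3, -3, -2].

X[k] = Σ(n=0 to 5) x[n] · ω_6^(nk)
where ω_6 = e^(-2πi/6)

Computing each X[k]:
X[0] = -13
X[1] = 0.5000-2.5981i
X[2] = -2.5000+0.8660i
X[3] = -1
X[4] = -2.5000-0.8660i
X[5] = 0.5000+2.5981i

X = [-13, 0.5000-2.5981i, -2.5000+0.8660i, -1, -2.5000-0.8660i, 0.5000+2.5981i]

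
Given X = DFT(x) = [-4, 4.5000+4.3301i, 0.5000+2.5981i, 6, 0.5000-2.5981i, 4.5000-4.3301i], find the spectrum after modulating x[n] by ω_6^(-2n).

Modulation property: DFT(ω_6^(-2n)·x[n]) = X[(k-2) mod 6], so circularly shift X by 2 positions.

X[k-2] = [0.5000-2.5981i, 4.5000-4.3301i, -4, 4.5000+4.3301i, 0.5000+2.5981i, 6]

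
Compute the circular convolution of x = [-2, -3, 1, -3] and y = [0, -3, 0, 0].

(x ⊛ y)[n] = Σ(m=0 to 3) x[m] · y[(n-m) mod 4]

Computing each output sample:
(x ⊛ y)[0] = 9
(x ⊛ y)[1] = 6
(x ⊛ y)[2] = 9
(x ⊛ y)[3] = -3

x ⊛ y = [9, 6, 9, -3]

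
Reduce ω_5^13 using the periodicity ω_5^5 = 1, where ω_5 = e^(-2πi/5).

Since ω_5^5 = 1, powers reduce modulo 5.
13 mod 5 = 3
So ω_5^13 = ω_5^3 = e^(-2πi·3/5)

ω_5^13 = ω_5^3 = -0.8090+0.5878i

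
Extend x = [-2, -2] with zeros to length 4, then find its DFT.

Original 2-point DFT: [-4, 0]
Zero-padded 4-point DFT provides frequency interpolation.

DFT_4([x, 0, ...]) = [-4, -2+2i, 0, -2-2i]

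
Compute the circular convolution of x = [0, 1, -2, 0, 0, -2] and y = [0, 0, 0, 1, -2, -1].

(x ⊛ y)[n] = Σ(m=0 to 5) x[m] · y[(n-m) mod 6]

Computing each output sample:
(x ⊛ y)[0] = 3
(x ⊛ y)[1] = 2
(x ⊛ y)[2] = -2
(x ⊛ y)[3] = 4
(x ⊛ y)[4] = 3
(x ⊛ y)[5] = -4

x ⊛ y = [3, 2, -2, 4, 3, -4]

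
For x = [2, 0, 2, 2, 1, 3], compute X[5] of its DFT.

X[5] = Σ(n=0 to 5) x[n] · ω_6^(5n) where ω_6 = e^(-2πi/6)
= (2)·ω_6^0 + (0)·ω_6^5 + (2)·ω_6^10 + (2)·ω_6^15 + (1)·ω_6^20 + (3)·ω_6^25

X[5] = -1.7321i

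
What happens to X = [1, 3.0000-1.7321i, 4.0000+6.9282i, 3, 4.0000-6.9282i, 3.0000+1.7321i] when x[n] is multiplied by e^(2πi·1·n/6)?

Modulation property: DFT(ω_6^(-1n)·x[n]) = X[(k-1) mod 6], so circularly shift X by 1 positions.

X[k-1] = [3.0000+1.7321i, 1, 3.0000-1.7321i, 4.0000+6.9282i, 3, 4.0000-6.9282i]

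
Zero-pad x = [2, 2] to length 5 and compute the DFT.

Original 2-point DFT: [4, 0]
Zero-padded 5-point DFT provides frequency interpolation.

DFT_5([x, 0, ...]) = [4, 2.6180-1.9021i, 0.3820-1.1756i, 0.3820+1.1756i, 2.6180+1.9021i]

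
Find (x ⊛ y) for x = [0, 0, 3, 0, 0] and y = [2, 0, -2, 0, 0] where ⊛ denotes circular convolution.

(x ⊛ y)[n] = Σ(m=0 to 4) x[m] · y[(n-m) mod 5]

Computing each output sample:
(x ⊛ y)[0] = 0
(x ⊛ y)[1] = 0
(x ⊛ y)[2] = 6
(x ⊛ y)[3] = 0
(x ⊛ y)[4] = -6

x ⊛ y = [0, 0, 6, 0, -6]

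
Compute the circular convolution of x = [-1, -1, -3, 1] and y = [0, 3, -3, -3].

(x ⊛ y)[n] = Σ(m=0 to 3) x[m] · y[(n-m) mod 4]

Computing each output sample:
(x ⊛ y)[0] = 15
(x ⊛ y)[1] = 3
(x ⊛ y)[2] = -3
(x ⊛ y)[3] = -3

x ⊛ y = [15, 3, -3, -3]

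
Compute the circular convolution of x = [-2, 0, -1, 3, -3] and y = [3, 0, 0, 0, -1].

(x ⊛ y)[n] = Σ(m=0 to 4) x[m] · y[(n-m) mod 5]

Computing each output sample:
(x ⊛ y)[0] = -6
(x ⊛ y)[1] = 1
(x ⊛ y)[2] = -6
(x ⊛ y)[3] = 12
(x ⊛ y)[4] = -7

x ⊛ y = [-6, 1, -6, 12, -7]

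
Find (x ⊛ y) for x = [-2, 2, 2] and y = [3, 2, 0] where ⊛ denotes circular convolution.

(x ⊛ y)[n] = Σ(m=0 to 2) x[m] · y[(n-m) mod 3]

Computing each output sample:
(x ⊛ y)[0] = -2
(x ⊛ y)[1] = 2
(x ⊛ y)[2] = 10

x ⊛ y = [-2, 2, 10]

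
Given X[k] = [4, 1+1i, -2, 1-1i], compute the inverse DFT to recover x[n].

x[n] = (1/4) Σ(k=0 to 3) X[k] · e^(2πikn/4)

Computing each x[n]:
x[0] = 1
x[1] = 1
x[2] = 0
x[3] = 2

x = [1, 1, 0, 2]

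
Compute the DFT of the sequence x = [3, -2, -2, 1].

X[k] = Σ(n=0 to 3) x[n] · ω_4^(nk)
where ω_4 = e^(-2πi/4)

Computing each X[k]:
X[0] = 0
X[1] = 5+3i
X[2] = 2
X[3] = 5-3i

X = [0, 5+3i, 2, 5-3i]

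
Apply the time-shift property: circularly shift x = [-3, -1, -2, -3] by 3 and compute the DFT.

Time shift by 3: X_shifted[k] = ω_4^(3k) · X[k]
Shifted x = [-1, -2, -3, -3]

DFT(x[n-3]) = [-9, 2-1i, 1, 2+1i]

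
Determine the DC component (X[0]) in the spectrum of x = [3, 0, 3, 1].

X[0] = Σ(n=0 to 3) x[n] · ω_4^0 = Σ x[n]
= (3) + (0) + (3) + (1)

X[0] = 7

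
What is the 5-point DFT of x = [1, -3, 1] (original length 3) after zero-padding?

Original 3-point DFT: [-1, 2.0000+3.4641i, 2.0000-3.4641i]
Zero-padded 5-point DFT provides frequency interpolation.

DFT_5([x, 0, ...]) = [-1, -0.7361+2.2654i, 3.7361+2.7144i, 3.7361-2.7144i, -0.7361-2.2654i]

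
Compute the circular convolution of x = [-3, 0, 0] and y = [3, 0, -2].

(x ⊛ y)[n] = Σ(m=0 to 2) x[m] · y[(n-m) mod 3]

Computing each output sample:
(x ⊛ y)[0] = -9
(x ⊛ y)[1] = 0
(x ⊛ y)[2] = 6

x ⊛ y = [-9, 0, 6]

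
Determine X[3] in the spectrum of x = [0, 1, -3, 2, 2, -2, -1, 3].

X[3] = Σ(n=0 to 7) x[n] · ω_8^(3n) where ω_8 = e^(-2πi/8)
= (0)·ω_8^0 + (1)·ω_8^3 + (-3)·ω_8^6 + (2)·ω_8^9 + (2)·ω_8^12 + (-2)·ω_8^15 + (-1)·ω_8^18 + (3)·ω_8^21

X[3] = -4.8284-3.4142i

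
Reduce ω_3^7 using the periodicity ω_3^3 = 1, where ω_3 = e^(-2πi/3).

Since ω_3^3 = 1, powers reduce modulo 3.
7 mod 3 = 1
So ω_3^7 = ω_3^1 = e^(-2πi·1/3)

ω_3^7 = ω_3^1 = -0.5000-0.8660i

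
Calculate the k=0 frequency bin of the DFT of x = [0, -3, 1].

X[0] = Σ(n=0 to 2) x[n] · ω_3^0 = Σ x[n]
= (0) + (-3) + (1)

X[0] = -2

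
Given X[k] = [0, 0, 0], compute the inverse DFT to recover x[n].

x[n] = (1/3) Σ(k=0 to 2) X[k] · e^(2πikn/3)

Computing each x[n]:
x[0] = 0
x[1] = 0
x[2] = 0

x = [0, 0, 0]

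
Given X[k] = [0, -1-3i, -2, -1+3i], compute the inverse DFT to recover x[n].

x[n] = (1/4) Σ(k=0 to 3) X[k] · e^(2πikn/4)

Computing each x[n]:
x[0] = -1
x[1] = 2
x[2] = 0
x[3] = -1

x = [-1, 2, 0, -1]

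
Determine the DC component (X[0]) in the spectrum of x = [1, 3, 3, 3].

X[0] = Σ(n=0 to 3) x[n] · ω_4^0 = Σ x[n]
= (1) + (3) + (3) + (3)

X[0] = 10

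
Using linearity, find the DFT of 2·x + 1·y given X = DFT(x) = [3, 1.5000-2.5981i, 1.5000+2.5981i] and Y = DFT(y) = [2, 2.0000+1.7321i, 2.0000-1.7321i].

By linearity: DFT(2x + 1y) = 2·DFT(x) + 1·DFT(y)
= 2·[3, 1.5000-2.5981i, 1.5000+2.5981i] + 1·[2, 2.0000+1.7321i, 2.0000-1.7321i]

Computing element-wise:
Z[0] = 2·(3) + 1·(2) = 8
Z[1] = 2·(1.5000-2.5981i) + 1·(2.0000+1.7321i) = 5.0000-3.4641i
Z[2] = 2·(1.5000+2.5981i) + 1·(2.0000-1.7321i) = 5.0000+3.4641i

DFT(2x + 1y) = 2·X + 1·Y = [8, 5.0000-3.4641i, 5.0000+3.4641i]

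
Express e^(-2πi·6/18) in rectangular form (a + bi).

ω_18^6 = e^(-2πi·6/18)
= cos(-2π·6/18) + i·sin(-2π·6/18)
= cos(-12π/18) + i·sin(-12π/18)

ω_18^6 = cos(-12π/18) + i·sin(-12π/18) = -0.5000-0.8660i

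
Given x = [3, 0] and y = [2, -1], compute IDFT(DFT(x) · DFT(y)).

(x ⊛ y)[n] = Σ(m=0 to 1) x[m] · y[(n-m) mod 2]

Computing each output sample:
(x ⊛ y)[0] = 6
(x ⊛ y)[1] = -3

x ⊛ y = [6, -3]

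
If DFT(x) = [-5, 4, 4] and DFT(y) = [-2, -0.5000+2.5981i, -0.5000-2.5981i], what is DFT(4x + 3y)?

By linearity: DFT(4x + 3y) = 4·DFT(x) + 3·DFT(y)
= 4·[-5, 4, 4] + 3·[-2, -0.5000+2.5981i, -0.5000-2.5981i]

Computing element-wise:
Z[0] = 4·(-5) + 3·(-2) = -26
Z[1] = 4·(4) + 3·(-0.5000+2.5981i) = 14.5000+7.7943i
Z[2] = 4·(4) + 3·(-0.5000-2.5981i) = 14.5000-7.7943i

DFT(4x + 3y) = 4·X + 3·Y = [-26, 14.5000+7.7943i, 14.5000-7.7943i]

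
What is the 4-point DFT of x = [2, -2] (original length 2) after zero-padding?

Original 2-point DFT: [0, 4]
Zero-padded 4-point DFT provides frequency interpolation.

DFT_4([x, 0, ...]) = [0, 2+2i, 4, 2-2i]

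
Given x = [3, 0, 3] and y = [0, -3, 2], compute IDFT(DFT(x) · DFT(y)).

(x ⊛ y)[n] = Σ(m=0 to 2) x[m] · y[(n-m) mod 3]

Computing each output sample:
(x ⊛ y)[0] = -9
(x ⊛ y)[1] = -3
(x ⊛ y)[2] = 6

x ⊛ y = [-9, -3, 6]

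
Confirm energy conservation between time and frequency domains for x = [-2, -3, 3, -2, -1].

Time domain:
Σ|x[n]|² = |-2|² + |-3|² + |3|² + |-2|² + |-1|² = 27.0000

Frequency domain:
(1/5)Σ|X[k]|² = (1/5)(|-5|² + |-4.0451-1.0368i|² + |1.5451+5.9309i|² + |1.5451-5.9309i|² + |-4.0451+1.0368i|²) = (1/5)·135.0000 = 27.0000

Both sides agree, confirming Parseval's theorem.

Σ|x[n]|² = (1/N)Σ|X[k]|² = 27.0000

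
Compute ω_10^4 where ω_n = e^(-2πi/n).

ω_10^4 = e^(-2πi·4/10)
= cos(-2π·4/10) + i·sin(-2π·4/10)
= cos(-8π/10) + i·sin(-8π/10)

ω_10^4 = cos(-8π/10) + i·sin(-8π/10) = -0.8090-0.5878i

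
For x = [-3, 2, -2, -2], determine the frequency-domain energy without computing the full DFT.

Parseval: Σ|x[n]|² = (1/N)Σ|X[k]|², so Σ|X[k]|² = N·Σ|x[n]|² = 4·21.0000

Σ|X[k]|² = N·Σ|x[n]|² = 4·21.0000 = 84.0000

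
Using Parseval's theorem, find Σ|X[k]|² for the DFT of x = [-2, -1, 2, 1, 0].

Parseval: Σ|x[n]|² = (1/N)Σ|X[k]|², so Σ|X[k]|² = N·Σ|x[n]|² = 5·10.0000

Σ|X[k]|² = N·Σ|x[n]|² = 5·10.0000 = 50.0000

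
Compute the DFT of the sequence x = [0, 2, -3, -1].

X[k] = Σ(n=0 to 3) x[n] · ω_4^(nk)
where ω_4 = e^(-2πi/4)

Computing each X[k]:
X[0] = -2
X[1] = 3-3i
X[2] = -4
X[3] = 3+3i

X = [-2, 3-3i, -4, 3+3i]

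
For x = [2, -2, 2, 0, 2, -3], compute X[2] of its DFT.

X[2] = Σ(n=0 to 5) x[n] · ω_6^(2n) where ω_6 = e^(-2πi/6)
= (2)·ω_6^0 + (-2)·ω_6^2 + (2)·ω_6^4 + (0)·ω_6^6 + (2)·ω_6^8 + (-3)·ω_6^10

X[2] = 2.5000-0.8660i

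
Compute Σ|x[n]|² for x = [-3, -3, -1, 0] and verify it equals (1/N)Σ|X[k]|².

Time domain:
Σ|x[n]|² = |-3|² + |-3|² + |-1|² + |0|² = 19.0000

Frequency domain:
(1/4)Σ|X[k]|² = (1/4)(|-7|² + |-2+3i|² + |-1|² + |-2-3i|²) = (1/4)·76.0000 = 19.0000

Both sides agree, confirming Parseval's theorem.

Σ|x[n]|² = (1/N)Σ|X[k]|² = 19.0000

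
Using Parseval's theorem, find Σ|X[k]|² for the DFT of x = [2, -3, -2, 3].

Parseval: Σ|x[n]|² = (1/N)Σ|X[k]|², so Σ|X[k]|² = N·Σ|x[n]|² = 4·26.0000

Σ|X[k]|² = N·Σ|x[n]|² = 4·26.0000 = 104.0000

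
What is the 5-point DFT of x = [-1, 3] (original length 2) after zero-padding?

Original 2-point DFT: [2, -4]
Zero-padded 5-point DFT provides frequency interpolation.

DFT_5([x, 0, ...]) = [2, -0.0729-2.8532i, -3.4271-1.7634i, -3.4271+1.7634i, -0.0729+2.8532i]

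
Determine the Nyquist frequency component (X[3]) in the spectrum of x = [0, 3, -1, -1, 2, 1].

X[3] = Σ(n=0 to 5) x[n] · ω_6^(3n) where ω_6 = e^(-2πi/6)
= (0)·ω_6^0 + (3)·ω_6^3 + (-1)·ω_6^6 + (-1)·ω_6^9 + (2)·ω_6^12 + (1)·ω_6^15

X[3] = -2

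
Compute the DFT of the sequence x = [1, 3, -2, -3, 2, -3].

X[k] = Σ(n=0 to 5) x[n] · ω_6^(nk)
where ω_6 = e^(-2πi/6)

Computing each X[k]:
X[0] = -2
X[1] = 4.0000-1.7321i
X[2] = -2.0000-8.6603i
X[3] = 4
X[4] = -2.0000+8.6603i
X[5] = 4.0000+1.7321i

X = [-2, 4.0000-1.7321i, -2.0000-8.6603i, 4, -2.0000+8.6603i, 4.0000+1.7321i]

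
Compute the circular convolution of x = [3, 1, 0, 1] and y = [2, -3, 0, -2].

(x ⊛ y)[n] = Σ(m=0 to 3) x[m] · y[(n-m) mod 4]

Computing each output sample:
(x ⊛ y)[0] = 1
(x ⊛ y)[1] = -7
(x ⊛ y)[2] = -5
(x ⊛ y)[3] = -4

x ⊛ y = [1, -7, -5, -4]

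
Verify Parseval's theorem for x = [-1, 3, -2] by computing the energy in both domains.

Time domain:
Σ|x[n]|² = |-1|² + |3|² + |-2|² = 14.0000

Frequency domain:
(1/3)Σ|X[k]|² = (1/3)(|0|² + |-1.5000-4.3301i|² + |-1.5000+4.3301i|²) = (1/3)·42.0000 = 14.0000

Both sides agree, confirming Parseval's theorem.

Σ|x[n]|² = (1/N)Σ|X[k]|² = 14.0000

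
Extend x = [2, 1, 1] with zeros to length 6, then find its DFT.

Original 3-point DFT: [4, 1, 1]
Zero-padded 6-point DFT provides frequency interpolation.

DFT_6([x, 0, ...]) = [4, 2.0000-1.7321i, 1, 2, 1, 2.0000+1.7321i]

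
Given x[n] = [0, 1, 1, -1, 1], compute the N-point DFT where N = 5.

X[k] = Σ(n=0 to 4) x[n] · ω_5^(nk)
where ω_5 = e^(-2πi/5)

Computing each X[k]:
X[0] = 2
X[1] = 0.6180-1.1756i
X[2] = -1.6180+1.9021i
X[3] = -1.6180-1.9021i
X[4] = 0.6180+1.1756i

X = [2, 0.6180-1.1756i, -1.6180+1.9021i, -1.6180-1.9021i, 0.6180+1.1756i]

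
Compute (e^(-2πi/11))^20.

Since ω_11^11 = 1, powers reduce modulo 11.
20 mod 11 = 9
So ω_11^20 = ω_11^9 = e^(-2πi·9/11)

ω_11^20 = ω_11^9 = 0.4154+0.9096i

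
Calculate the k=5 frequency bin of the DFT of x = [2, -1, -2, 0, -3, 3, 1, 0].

X[5] = Σ(n=0 to 7) x[n] · ω_8^(5n) where ω_8 = e^(-2πi/8)
= (2)·ω_8^0 + (-1)·ω_8^5 + (-2)·ω_8^10 + (0)·ω_8^15 + (-3)·ω_8^20 + (3)·ω_8^25 + (1)·ω_8^30 + (0)·ω_8^35

X[5] = 7.8284+0.1716i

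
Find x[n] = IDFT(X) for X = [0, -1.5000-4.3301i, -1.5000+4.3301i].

x[n] = (1/3) Σ(k=0 to 2) X[k] · e^(2πikn/3)

Computing each x[n]:
x[0] = -1
x[1] = 3
x[2] = -2

x = [-1, 3, -2]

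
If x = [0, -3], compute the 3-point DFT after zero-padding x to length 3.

Original 2-point DFT: [-3, 3]
Zero-padded 3-point DFT provides frequency interpolation.

DFT_3([x, 0, ...]) = [-3, 1.5000+2.5981i, 1.5000-2.5981i]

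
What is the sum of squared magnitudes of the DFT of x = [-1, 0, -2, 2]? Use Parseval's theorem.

Parseval: Σ|x[n]|² = (1/N)Σ|X[k]|², so Σ|X[k]|² = N·Σ|x[n]|² = 4·9.0000

Σ|X[k]|² = N·Σ|x[n]|² = 4·9.0000 = 36.0000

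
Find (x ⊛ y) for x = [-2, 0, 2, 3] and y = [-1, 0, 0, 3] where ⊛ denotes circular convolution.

(x ⊛ y)[n] = Σ(m=0 to 3) x[m] · y[(n-m) mod 4]

Computing each output sample:
(x ⊛ y)[0] = 2
(x ⊛ y)[1] = 6
(x ⊛ y)[2] = 7
(x ⊛ y)[3] = -9

x ⊛ y = [2, 6, 7, -9]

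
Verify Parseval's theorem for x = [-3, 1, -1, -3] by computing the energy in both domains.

Time domain:
Σ|x[n]|² = |-3|² + |1|² + |-1|² + |-3|² = 20.0000

Frequency domain:
(1/4)Σ|X[k]|² = (1/4)(|-6|² + |-2-4i|² + |-2|² + |-2+4i|²) = (1/4)·80.0000 = 20.0000

Both sides agree, confirming Parseval's theorem.

Σ|x[n]|² = (1/N)Σ|X[k]|² = 20.0000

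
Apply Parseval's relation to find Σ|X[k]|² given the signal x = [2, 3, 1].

Parseval: Σ|x[n]|² = (1/N)Σ|X[k]|², so Σ|X[k]|² = N·Σ|x[n]|² = 3·14.0000

Σ|X[k]|² = N·Σ|x[n]|² = 3·14.0000 = 42.0000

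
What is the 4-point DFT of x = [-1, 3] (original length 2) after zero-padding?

Original 2-point DFT: [2, -4]
Zero-padded 4-point DFT provides frequency interpolation.

DFT_4([x, 0, ...]) = [2, -1-3i, -4, -1+3i]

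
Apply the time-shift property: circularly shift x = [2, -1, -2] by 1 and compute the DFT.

Time shift by 1: X_shifted[k] = ω_3^(1k) · X[k]
Shifted x = [-2, 2, -1]

DFT(x[n-1]) = [-1, -2.5000-2.5981i, -2.5000+2.5981i]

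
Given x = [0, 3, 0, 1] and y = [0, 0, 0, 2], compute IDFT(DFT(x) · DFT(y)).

(x ⊛ y)[n] = Σ(m=0 to 3) x[m] · y[(n-m) mod 4]

Computing each output sample:
(x ⊛ y)[0] = 6
(x ⊛ y)[1] = 0
(x ⊛ y)[2] = 2
(x ⊛ y)[3] = 0

x ⊛ y = [6, 0, 2, 0]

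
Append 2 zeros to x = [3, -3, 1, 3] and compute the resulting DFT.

Original 4-point DFT: [4, 2+6i, 4, 2-6i]
Zero-padded 6-point DFT provides frequency interpolation.

DFT_6([x, 0, ...]) = [4, -2.0000+1.7321i, 7.0000+3.4641i, 4, 7.0000-3.4641i, -2.0000-1.7321i]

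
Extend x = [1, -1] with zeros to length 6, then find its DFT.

Original 2-point DFT: [0, 2]
Zero-padded 6-point DFT provides frequency interpolation.

DFT_6([x, 0, ...]) = [0, 0.5000+0.8660i, 1.5000+0.8660i, 2, 1.5000-0.8660i, 0.5000-0.8660i]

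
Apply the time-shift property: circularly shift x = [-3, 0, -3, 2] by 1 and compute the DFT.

Time shift by 1: X_shifted[k] = ω_4^(1k) · X[k]
Shifted x = [2, -3, 0, -3]

DFT(x[n-1]) = [-4, 2, 8, 2]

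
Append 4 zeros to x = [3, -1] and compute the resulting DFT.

Original 2-point DFT: [2, 4]
Zero-padded 6-point DFT provides frequency interpolation.

DFT_6([x, 0, ...]) = [2, 2.5000+0.8660i, 3.5000+0.8660i, 4, 3.5000-0.8660i, 2.5000-0.8660i]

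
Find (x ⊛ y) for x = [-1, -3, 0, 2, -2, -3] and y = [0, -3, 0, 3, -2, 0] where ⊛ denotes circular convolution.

(x ⊛ y)[n] = Σ(m=0 to 5) x[m] · y[(n-m) mod 6]

Computing each output sample:
(x ⊛ y)[0] = 15
(x ⊛ y)[1] = -7
(x ⊛ y)[2] = 4
(x ⊛ y)[3] = 3
(x ⊛ y)[4] = -13
(x ⊛ y)[5] = 12

x ⊛ y = [15, -7, 4, 3, -13, 12]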